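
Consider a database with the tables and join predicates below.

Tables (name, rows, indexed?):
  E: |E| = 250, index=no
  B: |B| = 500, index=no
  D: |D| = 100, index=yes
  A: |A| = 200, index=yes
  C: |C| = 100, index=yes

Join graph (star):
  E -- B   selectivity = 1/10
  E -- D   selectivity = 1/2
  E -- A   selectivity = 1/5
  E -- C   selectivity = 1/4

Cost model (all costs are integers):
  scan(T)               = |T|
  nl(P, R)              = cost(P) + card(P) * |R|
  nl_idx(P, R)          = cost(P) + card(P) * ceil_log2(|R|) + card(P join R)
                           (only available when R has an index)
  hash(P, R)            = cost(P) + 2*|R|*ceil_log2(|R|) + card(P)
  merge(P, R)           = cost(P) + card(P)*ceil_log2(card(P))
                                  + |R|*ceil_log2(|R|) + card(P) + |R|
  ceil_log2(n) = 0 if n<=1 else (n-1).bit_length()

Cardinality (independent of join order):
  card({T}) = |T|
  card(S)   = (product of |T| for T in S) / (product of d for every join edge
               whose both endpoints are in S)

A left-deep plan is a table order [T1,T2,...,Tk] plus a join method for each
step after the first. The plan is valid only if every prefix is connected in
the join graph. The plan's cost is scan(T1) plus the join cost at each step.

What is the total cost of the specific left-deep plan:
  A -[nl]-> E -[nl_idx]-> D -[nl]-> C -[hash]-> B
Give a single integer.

63129200

step 1: scan A: cost=200, card=200
step 2: join E via nl
    card(P join E) = 200*250/(5) = 10000
    cost = 200 + 200*250 = 50200
step 3: join D via nl_idx
    card(P join D) = 10000*100/(2) = 500000
    cost = 50200 + 10000*7 + 500000 = 620200
step 4: join C via nl
    card(P join C) = 500000*100/(4) = 12500000
    cost = 620200 + 500000*100 = 50620200
step 5: join B via hash
    card(P join B) = 12500000*500/(10) = 625000000
    cost = 50620200 + 2*500*9 + 12500000 = 63129200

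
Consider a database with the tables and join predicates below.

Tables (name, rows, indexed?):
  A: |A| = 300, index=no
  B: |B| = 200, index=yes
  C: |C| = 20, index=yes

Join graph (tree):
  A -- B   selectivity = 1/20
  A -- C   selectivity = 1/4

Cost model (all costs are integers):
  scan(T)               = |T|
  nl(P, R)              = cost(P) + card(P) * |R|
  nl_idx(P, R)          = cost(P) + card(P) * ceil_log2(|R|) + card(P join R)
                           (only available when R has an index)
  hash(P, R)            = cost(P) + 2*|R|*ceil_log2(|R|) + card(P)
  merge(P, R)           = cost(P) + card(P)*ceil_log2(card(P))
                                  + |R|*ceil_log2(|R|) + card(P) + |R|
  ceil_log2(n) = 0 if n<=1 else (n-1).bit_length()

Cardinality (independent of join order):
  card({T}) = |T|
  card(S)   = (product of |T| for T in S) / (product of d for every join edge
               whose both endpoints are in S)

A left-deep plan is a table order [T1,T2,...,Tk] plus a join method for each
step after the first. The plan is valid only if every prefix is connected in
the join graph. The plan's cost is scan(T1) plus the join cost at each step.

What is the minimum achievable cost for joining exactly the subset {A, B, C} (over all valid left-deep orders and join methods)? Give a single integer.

Selinger DP over subsets of {A,B,C}:
  {A}: scan cost=300, card=300
  {B}: scan cost=200, card=200
  {C}: scan cost=20, card=20
  {AB}: card=3000; try (B,hash)→3800, (A,merge)→5000, (B,merge)→5100, (B,nl_idx)→5700, (A,hash)→5800, (A,nl)→60200 …(+1); best=3800 via (B,hash)
  {AC}: card=1500; try (C,hash)→800, (A,merge)→3140, (C,nl_idx)→3300, (C,merge)→3420, (A,hash)→5440, (A,nl)→6020 …(+1); best=800 via (C,hash)
  {ABC}: card=15000; try (B,hash)→5500, (C,hash)→7000, (B,merge)→20600, (B,nl_idx)→27800, (C,nl_idx)→33800, (C,merge)→42920 …(+2); best=5500 via (B,hash)

5500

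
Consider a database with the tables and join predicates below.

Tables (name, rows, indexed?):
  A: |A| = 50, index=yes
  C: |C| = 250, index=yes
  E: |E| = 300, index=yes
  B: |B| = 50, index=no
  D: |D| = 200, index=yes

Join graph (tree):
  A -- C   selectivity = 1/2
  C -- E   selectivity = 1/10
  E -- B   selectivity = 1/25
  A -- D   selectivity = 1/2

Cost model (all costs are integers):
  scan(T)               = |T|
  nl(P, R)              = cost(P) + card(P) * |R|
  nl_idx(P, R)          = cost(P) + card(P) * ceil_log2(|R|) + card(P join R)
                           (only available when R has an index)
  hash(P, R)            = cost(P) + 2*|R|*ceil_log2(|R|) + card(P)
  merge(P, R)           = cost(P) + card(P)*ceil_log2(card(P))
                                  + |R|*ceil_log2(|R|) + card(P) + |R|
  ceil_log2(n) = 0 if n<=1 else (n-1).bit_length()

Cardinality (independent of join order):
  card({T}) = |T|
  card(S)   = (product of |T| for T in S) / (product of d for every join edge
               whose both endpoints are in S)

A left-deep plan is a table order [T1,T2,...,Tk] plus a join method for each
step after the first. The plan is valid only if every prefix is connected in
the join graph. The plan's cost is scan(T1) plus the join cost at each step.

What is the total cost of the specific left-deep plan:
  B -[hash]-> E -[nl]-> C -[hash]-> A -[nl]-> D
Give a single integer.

75171100

step 1: scan B: cost=50, card=50
step 2: join E via hash
    card(P join E) = 50*300/(25) = 600
    cost = 50 + 2*300*9 + 50 = 5500
step 3: join C via nl
    card(P join C) = 600*250/(10) = 15000
    cost = 5500 + 600*250 = 155500
step 4: join A via hash
    card(P join A) = 15000*50/(2) = 375000
    cost = 155500 + 2*50*6 + 15000 = 171100
step 5: join D via nl
    card(P join D) = 375000*200/(2) = 37500000
    cost = 171100 + 375000*200 = 75171100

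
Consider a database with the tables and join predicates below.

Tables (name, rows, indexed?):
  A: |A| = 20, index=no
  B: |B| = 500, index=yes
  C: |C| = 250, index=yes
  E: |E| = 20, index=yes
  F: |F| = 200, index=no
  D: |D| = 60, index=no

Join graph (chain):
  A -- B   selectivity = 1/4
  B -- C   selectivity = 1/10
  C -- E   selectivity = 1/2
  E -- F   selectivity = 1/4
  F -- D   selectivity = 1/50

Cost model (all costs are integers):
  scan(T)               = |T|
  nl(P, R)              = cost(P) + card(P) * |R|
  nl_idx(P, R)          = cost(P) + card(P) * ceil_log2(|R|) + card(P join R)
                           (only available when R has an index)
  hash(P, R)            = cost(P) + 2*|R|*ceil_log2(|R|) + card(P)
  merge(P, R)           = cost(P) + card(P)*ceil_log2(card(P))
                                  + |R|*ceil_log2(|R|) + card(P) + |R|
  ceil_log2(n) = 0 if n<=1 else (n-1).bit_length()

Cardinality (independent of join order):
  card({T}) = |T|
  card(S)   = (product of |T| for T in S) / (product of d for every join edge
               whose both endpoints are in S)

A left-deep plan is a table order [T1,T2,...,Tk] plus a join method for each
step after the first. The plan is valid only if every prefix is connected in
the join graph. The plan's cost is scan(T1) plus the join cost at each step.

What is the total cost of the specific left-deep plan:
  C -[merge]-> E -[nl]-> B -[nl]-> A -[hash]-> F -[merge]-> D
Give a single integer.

step 1: scan C: cost=250, card=250
step 2: join E via merge
    card(P join E) = 250*20/(2) = 2500
    cost = 250 + 250*8 + 20*5 + 250 + 20 = 2620
step 3: join B via nl
    card(P join B) = 2500*500/(10) = 125000
    cost = 2620 + 2500*500 = 1252620
step 4: join A via nl
    card(P join A) = 125000*20/(4) = 625000
    cost = 1252620 + 125000*20 = 3752620
step 5: join F via hash
    card(P join F) = 625000*200/(4) = 31250000
    cost = 3752620 + 2*200*8 + 625000 = 4380820
step 6: join D via merge
    card(P join D) = 31250000*60/(50) = 37500000
    cost = 4380820 + 31250000*25 + 60*6 + 31250000 + 60 = 816881240

816881240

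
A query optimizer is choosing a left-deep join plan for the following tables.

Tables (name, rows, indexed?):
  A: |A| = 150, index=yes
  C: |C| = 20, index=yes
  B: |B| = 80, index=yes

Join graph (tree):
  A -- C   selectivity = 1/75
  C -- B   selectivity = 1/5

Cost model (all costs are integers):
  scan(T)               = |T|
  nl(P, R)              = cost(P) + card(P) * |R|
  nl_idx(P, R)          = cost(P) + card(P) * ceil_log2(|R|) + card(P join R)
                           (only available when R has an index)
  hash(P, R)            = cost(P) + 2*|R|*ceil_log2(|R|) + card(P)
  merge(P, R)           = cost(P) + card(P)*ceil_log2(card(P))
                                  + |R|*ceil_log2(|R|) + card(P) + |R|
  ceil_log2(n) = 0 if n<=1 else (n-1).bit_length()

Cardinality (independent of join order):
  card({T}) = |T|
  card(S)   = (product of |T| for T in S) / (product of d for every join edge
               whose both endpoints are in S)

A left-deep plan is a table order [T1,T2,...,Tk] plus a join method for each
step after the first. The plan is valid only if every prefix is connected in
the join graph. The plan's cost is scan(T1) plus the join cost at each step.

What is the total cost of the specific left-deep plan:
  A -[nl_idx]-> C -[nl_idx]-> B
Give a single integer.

1860

step 1: scan A: cost=150, card=150
step 2: join C via nl_idx
    card(P join C) = 150*20/(75) = 40
    cost = 150 + 150*5 + 40 = 940
step 3: join B via nl_idx
    card(P join B) = 40*80/(5) = 640
    cost = 940 + 40*7 + 640 = 1860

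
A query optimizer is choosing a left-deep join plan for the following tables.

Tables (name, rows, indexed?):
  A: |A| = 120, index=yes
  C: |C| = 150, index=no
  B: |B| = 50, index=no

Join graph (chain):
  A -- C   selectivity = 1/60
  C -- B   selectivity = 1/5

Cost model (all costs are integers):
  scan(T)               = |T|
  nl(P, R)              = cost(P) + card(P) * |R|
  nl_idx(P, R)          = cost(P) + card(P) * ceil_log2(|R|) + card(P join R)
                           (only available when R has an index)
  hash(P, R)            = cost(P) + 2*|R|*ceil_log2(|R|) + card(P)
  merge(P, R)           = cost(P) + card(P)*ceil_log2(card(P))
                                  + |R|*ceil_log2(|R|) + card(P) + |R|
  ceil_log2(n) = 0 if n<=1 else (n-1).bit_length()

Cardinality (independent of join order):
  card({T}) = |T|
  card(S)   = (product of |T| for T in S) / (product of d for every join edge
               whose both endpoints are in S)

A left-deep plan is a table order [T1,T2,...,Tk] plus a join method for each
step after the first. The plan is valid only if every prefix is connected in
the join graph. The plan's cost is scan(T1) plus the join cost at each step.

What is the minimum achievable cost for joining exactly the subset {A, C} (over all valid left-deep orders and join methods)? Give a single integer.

Selinger DP over subsets of {A,C}:
  {A}: scan cost=120, card=120
  {C}: scan cost=150, card=150
  {AC}: card=300; try (A,nl_idx)→1500, (A,hash)→1980, (C,merge)→2430, (A,merge)→2460, (C,hash)→2640, (C,nl)→18120 …(+1); best=1500 via (A,nl_idx)

1500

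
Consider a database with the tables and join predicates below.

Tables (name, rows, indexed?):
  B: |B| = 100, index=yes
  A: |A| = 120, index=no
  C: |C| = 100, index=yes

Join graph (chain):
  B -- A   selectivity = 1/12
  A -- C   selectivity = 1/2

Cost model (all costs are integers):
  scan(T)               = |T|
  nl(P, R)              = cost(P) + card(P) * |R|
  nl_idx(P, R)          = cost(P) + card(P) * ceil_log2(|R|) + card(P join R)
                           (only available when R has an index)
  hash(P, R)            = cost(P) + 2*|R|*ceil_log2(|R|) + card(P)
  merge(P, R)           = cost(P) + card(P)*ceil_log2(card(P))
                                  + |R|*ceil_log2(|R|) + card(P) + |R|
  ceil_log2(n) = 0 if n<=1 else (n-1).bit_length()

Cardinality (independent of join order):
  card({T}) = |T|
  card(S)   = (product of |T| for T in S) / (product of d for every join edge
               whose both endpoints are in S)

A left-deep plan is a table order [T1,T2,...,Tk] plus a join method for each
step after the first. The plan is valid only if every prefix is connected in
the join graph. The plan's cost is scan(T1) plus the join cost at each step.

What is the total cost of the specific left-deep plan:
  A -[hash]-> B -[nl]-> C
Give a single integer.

101640

step 1: scan A: cost=120, card=120
step 2: join B via hash
    card(P join B) = 120*100/(12) = 1000
    cost = 120 + 2*100*7 + 120 = 1640
step 3: join C via nl
    card(P join C) = 1000*100/(2) = 50000
    cost = 1640 + 1000*100 = 101640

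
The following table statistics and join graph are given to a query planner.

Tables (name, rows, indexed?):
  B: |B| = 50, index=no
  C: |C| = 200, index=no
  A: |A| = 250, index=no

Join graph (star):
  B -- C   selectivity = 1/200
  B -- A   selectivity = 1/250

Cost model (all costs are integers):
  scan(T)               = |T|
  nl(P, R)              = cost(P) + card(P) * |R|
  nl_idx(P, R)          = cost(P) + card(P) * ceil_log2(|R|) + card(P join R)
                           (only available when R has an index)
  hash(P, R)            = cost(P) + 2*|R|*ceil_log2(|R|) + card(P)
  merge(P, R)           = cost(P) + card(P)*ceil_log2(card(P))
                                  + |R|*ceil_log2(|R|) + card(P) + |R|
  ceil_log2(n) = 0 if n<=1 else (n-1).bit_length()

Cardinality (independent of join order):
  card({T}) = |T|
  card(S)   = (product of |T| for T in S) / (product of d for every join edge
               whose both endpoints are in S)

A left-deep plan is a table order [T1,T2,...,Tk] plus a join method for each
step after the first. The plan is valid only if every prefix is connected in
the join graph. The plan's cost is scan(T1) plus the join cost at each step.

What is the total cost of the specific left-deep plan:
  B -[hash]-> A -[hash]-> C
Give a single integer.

7350

step 1: scan B: cost=50, card=50
step 2: join A via hash
    card(P join A) = 50*250/(250) = 50
    cost = 50 + 2*250*8 + 50 = 4100
step 3: join C via hash
    card(P join C) = 50*200/(200) = 50
    cost = 4100 + 2*200*8 + 50 = 7350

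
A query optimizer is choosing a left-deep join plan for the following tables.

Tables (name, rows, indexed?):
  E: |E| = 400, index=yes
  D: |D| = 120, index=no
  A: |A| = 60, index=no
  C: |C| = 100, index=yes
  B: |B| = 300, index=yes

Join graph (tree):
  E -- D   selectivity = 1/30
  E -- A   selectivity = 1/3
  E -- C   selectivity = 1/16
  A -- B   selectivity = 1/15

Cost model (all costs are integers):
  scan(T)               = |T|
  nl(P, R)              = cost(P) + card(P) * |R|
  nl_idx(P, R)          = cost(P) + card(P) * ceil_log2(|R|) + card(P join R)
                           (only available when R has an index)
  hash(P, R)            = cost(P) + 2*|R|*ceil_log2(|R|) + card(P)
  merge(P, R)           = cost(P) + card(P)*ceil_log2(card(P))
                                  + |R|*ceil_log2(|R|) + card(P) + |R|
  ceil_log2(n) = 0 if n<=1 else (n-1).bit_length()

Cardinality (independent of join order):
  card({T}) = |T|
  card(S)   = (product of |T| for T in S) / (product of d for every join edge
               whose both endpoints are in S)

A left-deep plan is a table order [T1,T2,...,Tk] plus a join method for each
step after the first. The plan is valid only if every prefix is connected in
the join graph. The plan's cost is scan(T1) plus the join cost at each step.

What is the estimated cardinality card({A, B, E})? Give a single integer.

Tables in S: A(60), B(300), E(400)
Edges inside S: E-A(d=3), A-B(d=15)
numerator = 60 * 300 * 400 = 7200000
denominator = 3 * 15 = 45
card(S) = 7200000 / 45 = 160000

160000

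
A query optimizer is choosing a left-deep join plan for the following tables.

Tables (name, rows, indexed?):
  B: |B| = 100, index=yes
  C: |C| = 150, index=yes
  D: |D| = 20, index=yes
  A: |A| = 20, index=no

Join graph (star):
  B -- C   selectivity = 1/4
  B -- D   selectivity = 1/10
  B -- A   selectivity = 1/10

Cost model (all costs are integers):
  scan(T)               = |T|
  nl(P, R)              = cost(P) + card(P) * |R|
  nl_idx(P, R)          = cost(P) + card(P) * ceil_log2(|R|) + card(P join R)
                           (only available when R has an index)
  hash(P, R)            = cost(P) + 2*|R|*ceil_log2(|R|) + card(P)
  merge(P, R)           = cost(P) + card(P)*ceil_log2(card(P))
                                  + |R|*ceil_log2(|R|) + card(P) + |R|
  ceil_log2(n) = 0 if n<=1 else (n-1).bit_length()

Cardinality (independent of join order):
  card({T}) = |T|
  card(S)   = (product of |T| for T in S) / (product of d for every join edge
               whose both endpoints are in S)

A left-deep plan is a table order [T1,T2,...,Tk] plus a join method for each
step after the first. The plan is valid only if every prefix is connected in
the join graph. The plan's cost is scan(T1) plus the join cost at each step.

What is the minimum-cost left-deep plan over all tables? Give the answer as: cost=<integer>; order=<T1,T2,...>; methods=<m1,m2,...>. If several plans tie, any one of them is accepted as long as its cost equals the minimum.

Selinger DP (subsets sized 1..n):
  {B}: scan cost=100, card=100
  {C}: scan cost=150, card=150
  {D}: scan cost=20, card=20
  {A}: scan cost=20, card=20
  {BC}: card=3750; try (B,hash)→1700, (C,merge)→2250, (B,merge)→2300, (C,hash)→2600, (C,nl_idx)→4650, (B,nl_idx)→4950 …(+2); best=1700 via (B,hash)
  {BD}: card=200; try (B,nl_idx)→360, (D,hash)→400, (D,nl_idx)→800, (B,merge)→940, (D,merge)→1020, (B,hash)→1440 …(+2); best=360 via (B,nl_idx)
  {AB}: card=200; try (B,nl_idx)→360, (A,hash)→400, (B,merge)→940, (A,merge)→1020, (B,hash)→1440, (B,nl)→2020 …(+1); best=360 via (B,nl_idx)
  {BCD}: card=7500; try (C,hash)→2960, (C,merge)→3510, (D,hash)→5650, (C,nl_idx)→9460, (D,nl_idx)→27950, (C,nl)→30360 …(+2); best=2960 via (C,hash)
  {ABC}: card=7500; try (C,hash)→2960, (C,merge)→3510, (A,hash)→5650, (C,nl_idx)→9460, (C,nl)→30360, (A,merge)→50570 …(+1); best=2960 via (C,hash)
  {ABD}: card=400; try (D,hash)→760, (A,hash)→760, (D,nl_idx)→1760, (D,merge)→2280, (A,merge)→2280, (D,nl)→4360 …(+1); best=760 via (D,hash)
  {ABCD}: card=15000; try (C,hash)→3560, (C,merge)→6110, (D,hash)→10660, (A,hash)→10660, (C,nl_idx)→18960, (D,nl_idx)→55460 …(+5); best=3560 via (C,hash)

cost=3560; order=A,B,D,C; methods=nl_idx,hash,hash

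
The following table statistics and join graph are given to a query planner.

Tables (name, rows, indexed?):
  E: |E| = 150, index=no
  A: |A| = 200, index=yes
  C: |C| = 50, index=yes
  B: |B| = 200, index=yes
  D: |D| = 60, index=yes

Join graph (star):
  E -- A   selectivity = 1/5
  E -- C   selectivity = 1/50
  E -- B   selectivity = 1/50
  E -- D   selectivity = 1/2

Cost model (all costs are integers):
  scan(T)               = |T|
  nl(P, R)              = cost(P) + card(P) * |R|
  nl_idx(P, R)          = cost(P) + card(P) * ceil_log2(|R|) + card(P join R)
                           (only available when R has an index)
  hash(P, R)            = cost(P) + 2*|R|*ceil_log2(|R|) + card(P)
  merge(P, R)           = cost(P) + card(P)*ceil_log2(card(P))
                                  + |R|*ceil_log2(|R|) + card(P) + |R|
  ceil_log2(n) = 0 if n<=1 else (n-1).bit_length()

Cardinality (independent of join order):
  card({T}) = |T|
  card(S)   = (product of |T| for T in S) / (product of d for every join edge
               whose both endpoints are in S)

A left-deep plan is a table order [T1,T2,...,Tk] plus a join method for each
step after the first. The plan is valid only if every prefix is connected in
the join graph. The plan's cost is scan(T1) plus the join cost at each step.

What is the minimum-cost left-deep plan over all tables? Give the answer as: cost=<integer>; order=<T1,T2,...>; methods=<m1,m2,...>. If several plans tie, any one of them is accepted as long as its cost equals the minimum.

cost=25220; order=E,C,B,D,A; methods=hash,nl_idx,hash,hash

Selinger DP (subsets sized 1..n):
  {E}: scan cost=150, card=150
  {A}: scan cost=200, card=200
  {C}: scan cost=50, card=50
  {B}: scan cost=200, card=200
  {D}: scan cost=60, card=60
  {AE}: card=6000; try (E,hash)→2800, (A,merge)→3300, (E,merge)→3350, (A,hash)→3500, (A,nl_idx)→7350, (A,nl)→30150 …(+1); best=2800 via (E,hash)
  {CE}: card=150; try (C,hash)→900, (C,nl_idx)→1200, (E,merge)→1750, (C,merge)→1850, (E,hash)→2500, (E,nl)→7550 …(+1); best=900 via (C,hash)
  {BE}: card=600; try (B,nl_idx)→1950, (E,hash)→2800, (B,merge)→3300, (E,merge)→3350, (B,hash)→3500, (B,nl)→30150 …(+1); best=1950 via (B,nl_idx)
  {DE}: card=4500; try (D,hash)→1020, (E,merge)→1830, (D,merge)→1920, (E,hash)→2520, (D,nl_idx)→5550, (E,nl)→9060 …(+1); best=1020 via (D,hash)
  {ACE}: card=6000; try (A,merge)→4050, (A,hash)→4250, (A,nl_idx)→8100, (C,hash)→9400, (A,nl)→30900, (C,nl_idx)→44800 …(+2); best=4050 via (A,merge)
  {ABE}: card=24000; try (A,hash)→5750, (A,merge)→10350, (B,hash)→12000, (A,nl_idx)→30750, (B,nl_idx)→74800, (B,merge)→88600 …(+2); best=5750 via (A,hash)
  {ADE}: card=180000; try (A,hash)→8720, (D,hash)→9520, (A,merge)→65820, (D,merge)→87220, (A,nl_idx)→217020, (D,nl_idx)→218800 …(+2); best=8720 via (A,hash)
  {BCE}: card=600; try (B,nl_idx)→2700, (C,hash)→3150, (B,merge)→4050, (B,hash)→4250, (C,nl_idx)→6150, (C,merge)→8900 …(+2); best=2700 via (B,nl_idx)
  {CDE}: card=4500; try (D,hash)→1770, (D,merge)→2670, (C,hash)→6120, (D,nl_idx)→6300, (D,nl)→9900, (C,nl_idx)→32520 …(+2); best=1770 via (D,hash)
  {BDE}: card=18000; try (D,hash)→3270, (B,hash)→8720, (D,merge)→8970, (D,nl_idx)→23550, (D,nl)→37950, (B,nl_idx)→55020 …(+2); best=3270 via (D,hash)
  {ABCE}: card=24000; try (A,hash)→6500, (A,merge)→11100, (B,hash)→13250, (C,hash)→30350, (A,nl_idx)→31500, (B,nl_idx)→76050 …(+6); best=6500 via (A,hash)
  {ACDE}: card=180000; try (A,hash)→9470, (D,hash)→10770, (A,merge)→66570, (D,merge)→88470, (C,hash)→189320, (A,nl_idx)→217770 …(+6); best=9470 via (A,hash)
  {ABDE}: card=720000; try (A,hash)→24470, (D,hash)→30470, (B,hash)→191920, (A,merge)→293070, (D,merge)→390170, (A,nl_idx)→867270 …(+6); best=24470 via (A,hash)
  {BCDE}: card=18000; try (D,hash)→4020, (B,hash)→9470, (D,merge)→9720, (C,hash)→21870, (D,nl_idx)→24300, (D,nl)→38700 …(+6); best=4020 via (D,hash)
  {ABCDE}: card=720000; try (A,hash)→25220, (D,hash)→31220, (B,hash)→192670, (A,merge)→293820, (D,merge)→390920, (C,hash)→745070 …(+10); best=25220 via (A,hash)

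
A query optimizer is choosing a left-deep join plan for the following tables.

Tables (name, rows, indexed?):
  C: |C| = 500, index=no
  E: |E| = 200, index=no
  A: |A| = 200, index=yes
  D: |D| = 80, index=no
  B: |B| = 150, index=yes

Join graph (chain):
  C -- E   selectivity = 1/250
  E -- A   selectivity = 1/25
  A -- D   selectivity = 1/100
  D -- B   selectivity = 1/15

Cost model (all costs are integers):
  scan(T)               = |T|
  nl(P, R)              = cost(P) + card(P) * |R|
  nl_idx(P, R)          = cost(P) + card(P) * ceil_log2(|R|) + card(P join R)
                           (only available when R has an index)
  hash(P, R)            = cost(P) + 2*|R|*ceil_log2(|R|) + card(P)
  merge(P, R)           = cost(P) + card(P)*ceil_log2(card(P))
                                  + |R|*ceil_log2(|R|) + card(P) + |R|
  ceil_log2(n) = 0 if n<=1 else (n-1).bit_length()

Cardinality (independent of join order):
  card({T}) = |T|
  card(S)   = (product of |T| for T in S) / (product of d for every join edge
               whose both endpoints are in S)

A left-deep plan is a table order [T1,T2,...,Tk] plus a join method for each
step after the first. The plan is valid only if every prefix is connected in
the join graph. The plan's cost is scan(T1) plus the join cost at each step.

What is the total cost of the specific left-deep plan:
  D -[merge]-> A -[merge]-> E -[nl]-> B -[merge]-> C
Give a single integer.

394760

step 1: scan D: cost=80, card=80
step 2: join A via merge
    card(P join A) = 80*200/(100) = 160
    cost = 80 + 80*7 + 200*8 + 80 + 200 = 2520
step 3: join E via merge
    card(P join E) = 160*200/(25) = 1280
    cost = 2520 + 160*8 + 200*8 + 160 + 200 = 5760
step 4: join B via nl
    card(P join B) = 1280*150/(15) = 12800
    cost = 5760 + 1280*150 = 197760
step 5: join C via merge
    card(P join C) = 12800*500/(250) = 25600
    cost = 197760 + 12800*14 + 500*9 + 12800 + 500 = 394760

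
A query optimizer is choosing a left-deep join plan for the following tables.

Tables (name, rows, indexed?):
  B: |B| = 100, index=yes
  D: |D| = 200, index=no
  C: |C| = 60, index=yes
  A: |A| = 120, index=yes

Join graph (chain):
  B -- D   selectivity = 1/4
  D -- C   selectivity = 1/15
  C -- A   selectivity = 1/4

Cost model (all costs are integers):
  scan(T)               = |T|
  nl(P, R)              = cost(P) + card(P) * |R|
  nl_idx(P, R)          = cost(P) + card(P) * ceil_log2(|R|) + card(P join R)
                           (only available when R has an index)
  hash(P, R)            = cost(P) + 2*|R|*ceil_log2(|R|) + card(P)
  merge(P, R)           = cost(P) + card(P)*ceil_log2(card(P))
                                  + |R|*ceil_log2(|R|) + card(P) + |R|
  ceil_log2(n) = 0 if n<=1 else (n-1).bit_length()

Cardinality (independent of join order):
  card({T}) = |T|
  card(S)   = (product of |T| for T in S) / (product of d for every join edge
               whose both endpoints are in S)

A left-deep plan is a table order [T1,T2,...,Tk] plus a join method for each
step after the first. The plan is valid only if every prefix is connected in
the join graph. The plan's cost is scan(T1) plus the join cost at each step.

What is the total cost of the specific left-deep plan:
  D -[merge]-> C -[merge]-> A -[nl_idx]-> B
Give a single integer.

step 1: scan D: cost=200, card=200
step 2: join C via merge
    card(P join C) = 200*60/(15) = 800
    cost = 200 + 200*8 + 60*6 + 200 + 60 = 2420
step 3: join A via merge
    card(P join A) = 800*120/(4) = 24000
    cost = 2420 + 800*10 + 120*7 + 800 + 120 = 12180
step 4: join B via nl_idx
    card(P join B) = 24000*100/(4) = 600000
    cost = 12180 + 24000*7 + 600000 = 780180

780180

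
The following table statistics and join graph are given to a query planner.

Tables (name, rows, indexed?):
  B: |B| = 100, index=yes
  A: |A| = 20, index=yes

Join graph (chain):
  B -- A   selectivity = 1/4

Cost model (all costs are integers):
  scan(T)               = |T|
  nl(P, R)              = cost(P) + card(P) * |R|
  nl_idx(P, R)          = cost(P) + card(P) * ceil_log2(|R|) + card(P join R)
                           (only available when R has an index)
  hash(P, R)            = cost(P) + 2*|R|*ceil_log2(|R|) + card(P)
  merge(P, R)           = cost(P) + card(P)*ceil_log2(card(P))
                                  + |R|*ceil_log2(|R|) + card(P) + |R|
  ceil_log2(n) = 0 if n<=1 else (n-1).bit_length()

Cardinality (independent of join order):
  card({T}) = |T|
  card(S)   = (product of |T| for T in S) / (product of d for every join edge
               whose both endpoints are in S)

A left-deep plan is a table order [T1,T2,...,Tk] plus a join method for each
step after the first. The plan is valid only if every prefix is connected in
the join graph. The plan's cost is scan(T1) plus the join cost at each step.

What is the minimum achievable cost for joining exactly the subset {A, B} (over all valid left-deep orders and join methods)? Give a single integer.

Selinger DP over subsets of {A,B}:
  {B}: scan cost=100, card=100
  {A}: scan cost=20, card=20
  {AB}: card=500; try (A,hash)→400, (B,nl_idx)→660, (B,merge)→940, (A,merge)→1020, (A,nl_idx)→1100, (B,hash)→1440 …(+2); best=400 via (A,hash)

400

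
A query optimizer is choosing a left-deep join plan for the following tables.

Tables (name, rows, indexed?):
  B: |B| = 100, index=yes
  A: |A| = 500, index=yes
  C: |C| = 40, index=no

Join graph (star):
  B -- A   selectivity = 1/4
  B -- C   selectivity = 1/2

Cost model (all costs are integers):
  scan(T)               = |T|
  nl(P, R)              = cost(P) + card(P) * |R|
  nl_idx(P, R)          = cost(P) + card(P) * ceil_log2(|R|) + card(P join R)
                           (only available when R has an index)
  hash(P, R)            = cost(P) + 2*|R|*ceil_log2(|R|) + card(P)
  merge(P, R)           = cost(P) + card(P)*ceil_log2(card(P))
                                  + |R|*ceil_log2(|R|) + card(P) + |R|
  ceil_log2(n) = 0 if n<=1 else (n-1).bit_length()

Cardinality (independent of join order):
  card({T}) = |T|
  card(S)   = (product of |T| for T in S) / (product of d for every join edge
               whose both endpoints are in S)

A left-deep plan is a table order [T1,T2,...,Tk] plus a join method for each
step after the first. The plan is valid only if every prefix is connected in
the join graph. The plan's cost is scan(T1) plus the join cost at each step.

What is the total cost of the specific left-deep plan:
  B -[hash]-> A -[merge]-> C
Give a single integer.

196980

step 1: scan B: cost=100, card=100
step 2: join A via hash
    card(P join A) = 100*500/(4) = 12500
    cost = 100 + 2*500*9 + 100 = 9200
step 3: join C via merge
    card(P join C) = 12500*40/(2) = 250000
    cost = 9200 + 12500*14 + 40*6 + 12500 + 40 = 196980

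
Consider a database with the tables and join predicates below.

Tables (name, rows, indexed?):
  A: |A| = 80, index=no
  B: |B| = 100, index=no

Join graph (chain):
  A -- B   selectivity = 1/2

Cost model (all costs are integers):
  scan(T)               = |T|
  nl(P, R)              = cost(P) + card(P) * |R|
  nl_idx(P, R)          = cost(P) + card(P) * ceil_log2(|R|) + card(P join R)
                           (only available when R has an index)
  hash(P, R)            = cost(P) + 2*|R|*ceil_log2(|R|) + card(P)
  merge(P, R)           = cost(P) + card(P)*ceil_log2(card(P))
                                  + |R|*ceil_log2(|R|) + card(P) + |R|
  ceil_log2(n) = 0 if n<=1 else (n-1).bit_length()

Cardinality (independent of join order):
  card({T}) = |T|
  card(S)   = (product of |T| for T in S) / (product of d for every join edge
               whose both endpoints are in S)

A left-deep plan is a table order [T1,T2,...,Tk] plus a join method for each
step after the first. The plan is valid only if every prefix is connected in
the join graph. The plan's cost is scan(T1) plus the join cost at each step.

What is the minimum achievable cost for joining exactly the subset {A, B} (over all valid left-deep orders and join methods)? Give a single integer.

1320

Selinger DP over subsets of {A,B}:
  {A}: scan cost=80, card=80
  {B}: scan cost=100, card=100
  {AB}: card=4000; try (A,hash)→1320, (B,merge)→1520, (A,merge)→1540, (B,hash)→1560, (B,nl)→8080, (A,nl)→8100; best=1320 via (A,hash)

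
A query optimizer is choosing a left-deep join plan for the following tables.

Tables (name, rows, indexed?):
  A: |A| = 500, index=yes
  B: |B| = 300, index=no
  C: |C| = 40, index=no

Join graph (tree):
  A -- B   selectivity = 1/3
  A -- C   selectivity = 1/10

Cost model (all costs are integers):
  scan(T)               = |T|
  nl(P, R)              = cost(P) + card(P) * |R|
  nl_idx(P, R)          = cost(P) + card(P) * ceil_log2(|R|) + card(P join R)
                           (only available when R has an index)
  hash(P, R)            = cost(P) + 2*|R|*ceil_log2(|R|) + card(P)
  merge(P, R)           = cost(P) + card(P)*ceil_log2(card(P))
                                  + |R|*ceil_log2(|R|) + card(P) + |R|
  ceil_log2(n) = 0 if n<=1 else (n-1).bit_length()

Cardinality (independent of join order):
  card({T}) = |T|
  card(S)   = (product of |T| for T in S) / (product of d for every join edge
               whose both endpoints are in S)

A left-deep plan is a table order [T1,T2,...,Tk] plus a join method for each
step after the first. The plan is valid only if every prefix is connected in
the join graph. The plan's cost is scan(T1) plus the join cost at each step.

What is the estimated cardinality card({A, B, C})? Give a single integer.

200000

Tables in S: A(500), B(300), C(40)
Edges inside S: A-B(d=3), A-C(d=10)
numerator = 500 * 300 * 40 = 6000000
denominator = 3 * 10 = 30
card(S) = 6000000 / 30 = 200000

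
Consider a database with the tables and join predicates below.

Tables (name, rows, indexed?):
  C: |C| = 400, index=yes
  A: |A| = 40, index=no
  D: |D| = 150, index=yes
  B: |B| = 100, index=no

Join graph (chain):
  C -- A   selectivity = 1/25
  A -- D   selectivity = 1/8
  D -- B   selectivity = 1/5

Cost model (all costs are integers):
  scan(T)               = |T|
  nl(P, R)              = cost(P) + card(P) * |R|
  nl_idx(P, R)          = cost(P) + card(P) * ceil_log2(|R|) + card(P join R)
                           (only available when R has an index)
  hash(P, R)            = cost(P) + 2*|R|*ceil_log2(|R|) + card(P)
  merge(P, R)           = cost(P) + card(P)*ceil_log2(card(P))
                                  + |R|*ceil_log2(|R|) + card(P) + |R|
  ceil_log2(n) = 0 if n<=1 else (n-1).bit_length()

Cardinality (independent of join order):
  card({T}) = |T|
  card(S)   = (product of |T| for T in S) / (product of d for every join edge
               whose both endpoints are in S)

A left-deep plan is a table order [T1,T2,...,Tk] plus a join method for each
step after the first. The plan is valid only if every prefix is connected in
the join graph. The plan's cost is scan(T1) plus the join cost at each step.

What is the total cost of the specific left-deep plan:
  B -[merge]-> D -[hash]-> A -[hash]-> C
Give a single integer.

27930

step 1: scan B: cost=100, card=100
step 2: join D via merge
    card(P join D) = 100*150/(5) = 3000
    cost = 100 + 100*7 + 150*8 + 100 + 150 = 2250
step 3: join A via hash
    card(P join A) = 3000*40/(8) = 15000
    cost = 2250 + 2*40*6 + 3000 = 5730
step 4: join C via hash
    card(P join C) = 15000*400/(25) = 240000
    cost = 5730 + 2*400*9 + 15000 = 27930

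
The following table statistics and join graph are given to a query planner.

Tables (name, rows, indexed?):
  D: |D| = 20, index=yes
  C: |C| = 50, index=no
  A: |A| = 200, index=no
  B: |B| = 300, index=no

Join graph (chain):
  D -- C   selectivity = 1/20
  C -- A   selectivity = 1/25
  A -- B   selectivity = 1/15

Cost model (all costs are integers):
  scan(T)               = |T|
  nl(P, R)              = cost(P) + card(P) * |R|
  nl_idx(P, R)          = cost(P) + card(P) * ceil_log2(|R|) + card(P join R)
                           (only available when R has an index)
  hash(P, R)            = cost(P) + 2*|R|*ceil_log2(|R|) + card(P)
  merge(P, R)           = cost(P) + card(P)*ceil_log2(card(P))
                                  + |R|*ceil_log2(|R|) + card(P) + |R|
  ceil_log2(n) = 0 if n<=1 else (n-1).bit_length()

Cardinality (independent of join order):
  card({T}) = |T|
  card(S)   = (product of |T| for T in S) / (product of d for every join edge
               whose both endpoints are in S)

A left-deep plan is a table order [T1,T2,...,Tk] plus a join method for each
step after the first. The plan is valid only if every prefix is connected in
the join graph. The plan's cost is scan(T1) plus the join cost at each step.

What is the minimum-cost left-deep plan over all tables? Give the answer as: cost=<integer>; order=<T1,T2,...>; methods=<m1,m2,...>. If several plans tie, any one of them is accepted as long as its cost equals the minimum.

cost=7400; order=A,C,D,B; methods=hash,hash,hash

Selinger DP (subsets sized 1..n):
  {D}: scan cost=20, card=20
  {C}: scan cost=50, card=50
  {A}: scan cost=200, card=200
  {B}: scan cost=300, card=300
  {CD}: card=50; try (D,hash)→300, (D,nl_idx)→350, (C,merge)→490, (D,merge)→520, (C,hash)→640, (C,nl)→1020 …(+1); best=300 via (D,hash)
  {AC}: card=400; try (C,hash)→1000, (A,merge)→2200, (C,merge)→2350, (A,hash)→3300, (A,nl)→10050, (C,nl)→10200; best=1000 via (C,hash)
  {AB}: card=4000; try (A,hash)→3800, (B,merge)→5000, (A,merge)→5100, (B,hash)→5800, (B,nl)→60200, (A,nl)→60300; best=3800 via (A,hash)
  {ACD}: card=400; try (D,hash)→1600, (A,merge)→2450, (D,nl_idx)→3400, (A,hash)→3550, (D,merge)→5120, (D,nl)→9000 …(+1); best=1600 via (D,hash)
  {ABC}: card=8000; try (B,hash)→6800, (B,merge)→8000, (C,hash)→8400, (C,merge)→56150, (B,nl)→121000, (C,nl)→203800; best=6800 via (B,hash)
  {ABCD}: card=8000; try (B,hash)→7400, (B,merge)→8600, (D,hash)→15000, (D,nl_idx)→54800, (D,merge)→118920, (B,nl)→121600 …(+1); best=7400 via (B,hash)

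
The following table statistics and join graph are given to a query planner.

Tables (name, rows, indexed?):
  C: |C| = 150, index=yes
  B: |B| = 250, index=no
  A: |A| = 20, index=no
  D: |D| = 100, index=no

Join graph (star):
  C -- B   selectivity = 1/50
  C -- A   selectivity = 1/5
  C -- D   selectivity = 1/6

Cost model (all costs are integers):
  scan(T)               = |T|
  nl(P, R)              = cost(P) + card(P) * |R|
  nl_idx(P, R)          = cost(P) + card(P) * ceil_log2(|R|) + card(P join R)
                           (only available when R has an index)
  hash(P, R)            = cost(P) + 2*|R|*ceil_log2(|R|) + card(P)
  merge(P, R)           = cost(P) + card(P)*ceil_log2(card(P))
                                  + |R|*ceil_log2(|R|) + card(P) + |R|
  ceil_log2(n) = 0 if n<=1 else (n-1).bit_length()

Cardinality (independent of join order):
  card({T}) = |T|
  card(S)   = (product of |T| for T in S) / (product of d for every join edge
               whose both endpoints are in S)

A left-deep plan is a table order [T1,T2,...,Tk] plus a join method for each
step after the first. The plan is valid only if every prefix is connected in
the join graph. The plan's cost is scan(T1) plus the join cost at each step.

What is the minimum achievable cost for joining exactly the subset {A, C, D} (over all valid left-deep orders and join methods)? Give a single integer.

2500

Selinger DP over subsets of {A,C,D}:
  {C}: scan cost=150, card=150
  {A}: scan cost=20, card=20
  {D}: scan cost=100, card=100
  {AC}: card=600; try (A,hash)→500, (C,nl_idx)→780, (C,merge)→1490, (A,merge)→1620, (C,hash)→2440, (C,nl)→3020 …(+1); best=500 via (A,hash)
  {CD}: card=2500; try (D,hash)→1700, (C,merge)→2250, (D,merge)→2300, (C,hash)→2600, (C,nl_idx)→3400, (C,nl)→15100 …(+1); best=1700 via (D,hash)
  {ACD}: card=10000; try (D,hash)→2500, (A,hash)→4400, (D,merge)→7900, (A,merge)→34320, (A,nl)→51700, (D,nl)→60500; best=2500 via (D,hash)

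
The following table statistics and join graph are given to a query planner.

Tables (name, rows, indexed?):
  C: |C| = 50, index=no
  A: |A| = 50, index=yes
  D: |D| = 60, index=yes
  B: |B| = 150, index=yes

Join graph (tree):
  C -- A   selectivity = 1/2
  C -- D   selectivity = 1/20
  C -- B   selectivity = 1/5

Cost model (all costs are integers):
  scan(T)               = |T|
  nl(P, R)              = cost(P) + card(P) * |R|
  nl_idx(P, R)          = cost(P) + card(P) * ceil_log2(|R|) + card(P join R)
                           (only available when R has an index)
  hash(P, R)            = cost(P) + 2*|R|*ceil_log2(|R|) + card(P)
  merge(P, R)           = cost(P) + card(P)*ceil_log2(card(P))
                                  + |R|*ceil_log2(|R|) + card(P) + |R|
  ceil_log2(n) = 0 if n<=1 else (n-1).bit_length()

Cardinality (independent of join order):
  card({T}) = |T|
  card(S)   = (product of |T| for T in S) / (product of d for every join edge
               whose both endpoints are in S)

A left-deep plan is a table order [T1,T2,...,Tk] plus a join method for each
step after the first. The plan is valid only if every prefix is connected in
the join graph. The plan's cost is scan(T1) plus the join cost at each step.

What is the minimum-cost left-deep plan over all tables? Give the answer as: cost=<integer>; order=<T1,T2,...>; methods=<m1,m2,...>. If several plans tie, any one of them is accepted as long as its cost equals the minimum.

Selinger DP (subsets sized 1..n):
  {C}: scan cost=50, card=50
  {A}: scan cost=50, card=50
  {D}: scan cost=60, card=60
  {B}: scan cost=150, card=150
  {AC}: card=1250; try (C,hash)→700, (A,hash)→700, (C,merge)→750, (A,merge)→750, (A,nl_idx)→1600, (C,nl)→2550 …(+1); best=700 via (C,hash)
  {CD}: card=150; try (D,nl_idx)→500, (C,hash)→720, (D,hash)→820, (D,merge)→820, (C,merge)→830, (D,nl)→3050 …(+1); best=500 via (D,nl_idx)
  {BC}: card=1500; try (C,hash)→900, (B,merge)→1750, (C,merge)→1850, (B,nl_idx)→1950, (B,hash)→2500, (B,nl)→7550 …(+1); best=900 via (C,hash)
  {ACD}: card=3750; try (A,hash)→1250, (A,merge)→2200, (D,hash)→2670, (A,nl_idx)→5150, (A,nl)→8000, (D,nl_idx)→11950 …(+2); best=1250 via (A,hash)
  {ABC}: card=37500; try (A,hash)→3000, (B,hash)→4350, (B,merge)→17050, (A,merge)→19250, (A,nl_idx)→47400, (B,nl_idx)→48200 …(+2); best=3000 via (A,hash)
  {BCD}: card=4500; try (B,hash)→3050, (D,hash)→3120, (B,merge)→3200, (B,nl_idx)→6200, (D,nl_idx)→14400, (D,merge)→19320 …(+2); best=3050 via (B,hash)
  {ABCD}: card=112500; try (B,hash)→7400, (A,hash)→8150, (D,hash)→41220, (B,merge)→51350, (A,merge)→66400, (A,nl_idx)→142550 …(+6); best=7400 via (B,hash)

cost=7400; order=C,D,A,B; methods=nl_idx,hash,hash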